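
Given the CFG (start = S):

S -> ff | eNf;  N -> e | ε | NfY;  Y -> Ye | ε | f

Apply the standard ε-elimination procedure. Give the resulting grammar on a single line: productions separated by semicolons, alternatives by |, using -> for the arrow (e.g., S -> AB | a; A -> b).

S -> ef | ff | eNf; N -> e | f | Nf | fY | NfY; Y -> e | f | Ye

Nullable set: {N, Y}.
S -> eNf: N nullable, giving eNf | ef.
Drop N -> ε.
N -> NfY: N, Y nullable, giving Nf | NfY | f | fY.
Drop Y -> ε.
Y -> Ye: Y nullable, giving Ye | e.
Unchanged (no nullable symbols): S -> ff; N -> e; Y -> f.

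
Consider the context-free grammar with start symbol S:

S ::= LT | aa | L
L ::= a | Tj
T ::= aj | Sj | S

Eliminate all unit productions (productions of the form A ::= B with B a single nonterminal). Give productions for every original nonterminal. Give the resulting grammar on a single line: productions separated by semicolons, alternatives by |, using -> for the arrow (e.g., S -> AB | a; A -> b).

Unit productions: S->L, T->S.
Unit pairs (A ⇒* B via units): (S,L), (T,L), (T,S).
S: inherits non-unit rules of {L, S} → LT | Tj | a | aa.
L: inherits non-unit rules of {L} → Tj | a.
T: inherits non-unit rules of {L, S, T} → LT | Sj | Tj | a | aa | aj.

S -> a | LT | Tj | aa; L -> a | Tj; T -> a | LT | Sj | Tj | aa | aj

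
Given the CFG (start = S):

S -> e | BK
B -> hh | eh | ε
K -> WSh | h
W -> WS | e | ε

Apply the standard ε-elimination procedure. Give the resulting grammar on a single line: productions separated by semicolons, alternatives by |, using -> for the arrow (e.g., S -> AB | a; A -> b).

S -> K | e | BK; B -> eh | hh; K -> h | Sh | WSh; W -> S | e | WS

Nullable set: {B, W}.
S -> BK: B nullable, giving BK | K.
Drop B -> ε.
K -> WSh: W nullable, giving Sh | WSh.
Drop W -> ε.
W -> WS: W nullable, giving S | WS.
Unchanged (no nullable symbols): S -> e; B -> eh; B -> hh; K -> h; W -> e.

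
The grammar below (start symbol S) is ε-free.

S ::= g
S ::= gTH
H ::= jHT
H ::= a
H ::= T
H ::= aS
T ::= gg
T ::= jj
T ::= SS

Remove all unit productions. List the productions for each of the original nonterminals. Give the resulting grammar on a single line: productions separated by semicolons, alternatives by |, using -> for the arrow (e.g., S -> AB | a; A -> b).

S -> g | gTH; H -> a | SS | aS | gg | jj | jHT; T -> SS | gg | jj

Unit productions: H->T.
Unit pairs (A ⇒* B via units): (H,T).
S: inherits non-unit rules of {S} → g | gTH.
H: inherits non-unit rules of {H, T} → SS | a | aS | gg | jHT | jj.
T: inherits non-unit rules of {T} → SS | gg | jj.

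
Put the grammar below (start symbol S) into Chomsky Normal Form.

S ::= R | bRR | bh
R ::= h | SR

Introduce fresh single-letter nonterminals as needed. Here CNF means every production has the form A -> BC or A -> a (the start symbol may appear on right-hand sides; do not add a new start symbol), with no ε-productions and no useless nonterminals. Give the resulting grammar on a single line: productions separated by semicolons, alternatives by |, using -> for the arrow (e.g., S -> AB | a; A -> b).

No ε-productions.
After unit-elimination: S -> h | SR | bh | bRR; R -> h | SR.
TERM: introduce A -> b, B -> h and substitute in every rule of length ≥2.
BIN: S -> ARR becomes S -> AC, C -> RR.

S -> h | AB | AC | SR; A -> b; B -> h; C -> RR; R -> h | SR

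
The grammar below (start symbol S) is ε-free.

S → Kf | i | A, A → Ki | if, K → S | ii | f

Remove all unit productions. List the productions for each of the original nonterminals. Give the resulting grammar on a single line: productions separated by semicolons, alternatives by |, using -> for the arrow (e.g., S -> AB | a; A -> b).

Unit productions: K->S, S->A.
Unit pairs (A ⇒* B via units): (K,A), (K,S), (S,A).
S: inherits non-unit rules of {A, S} → Kf | Ki | i | if.
A: inherits non-unit rules of {A} → Ki | if.
K: inherits non-unit rules of {A, K, S} → Kf | Ki | f | i | if | ii.

S -> i | Kf | Ki | if; A -> Ki | if; K -> f | i | Kf | Ki | if | ii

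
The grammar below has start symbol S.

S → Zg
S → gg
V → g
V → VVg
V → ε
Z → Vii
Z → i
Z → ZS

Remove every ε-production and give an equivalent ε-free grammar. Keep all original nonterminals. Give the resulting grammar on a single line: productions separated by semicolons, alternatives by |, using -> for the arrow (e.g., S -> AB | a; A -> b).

Nullable set: {V}.
Drop V -> ε.
V -> VVg: V, V nullable, giving VVg | Vg | g.
Z -> Vii: V nullable, giving Vii | ii.
Unchanged (no nullable symbols): S -> Zg; S -> gg; V -> g; Z -> ZS; Z -> i.

S -> Zg | gg; V -> g | Vg | VVg; Z -> i | ZS | ii | Vii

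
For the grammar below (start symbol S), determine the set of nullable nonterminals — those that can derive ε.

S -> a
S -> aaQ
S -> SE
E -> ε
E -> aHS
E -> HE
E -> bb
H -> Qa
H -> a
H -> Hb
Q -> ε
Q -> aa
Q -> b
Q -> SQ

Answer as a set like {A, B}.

{E, Q}

Directly nullable (have an ε-rule): {E, Q}.
Not nullable: H, S — each has a terminal in every rule's right-hand side or depends on a non-nullable symbol.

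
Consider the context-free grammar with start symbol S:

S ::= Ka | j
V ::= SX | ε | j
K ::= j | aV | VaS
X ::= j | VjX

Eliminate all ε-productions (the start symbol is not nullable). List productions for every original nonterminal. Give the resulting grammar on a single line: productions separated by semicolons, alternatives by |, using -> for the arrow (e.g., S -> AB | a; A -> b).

S -> j | Ka; K -> a | j | aS | aV | VaS; V -> j | SX; X -> j | jX | VjX

Nullable set: {V}.
K -> VaS: V nullable, giving VaS | aS.
K -> aV: V nullable, giving a | aV.
Drop V -> ε.
X -> VjX: V nullable, giving VjX | jX.
Unchanged (no nullable symbols): S -> Ka; S -> j; K -> j; V -> SX; V -> j; X -> j.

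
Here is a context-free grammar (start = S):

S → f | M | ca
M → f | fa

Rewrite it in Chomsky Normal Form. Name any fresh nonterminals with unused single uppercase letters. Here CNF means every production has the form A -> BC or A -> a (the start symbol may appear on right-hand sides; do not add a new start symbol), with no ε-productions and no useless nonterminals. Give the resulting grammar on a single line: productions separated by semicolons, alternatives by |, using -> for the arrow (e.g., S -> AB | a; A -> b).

No ε-productions.
After unit-elimination: S -> f | ca | fa; M -> f | fa.
TERM: introduce B -> a, C -> c, A -> f and substitute in every rule of length ≥2.
Drop unreachable/unproductive: M.

S -> f | AB | CB; A -> f; B -> a; C -> c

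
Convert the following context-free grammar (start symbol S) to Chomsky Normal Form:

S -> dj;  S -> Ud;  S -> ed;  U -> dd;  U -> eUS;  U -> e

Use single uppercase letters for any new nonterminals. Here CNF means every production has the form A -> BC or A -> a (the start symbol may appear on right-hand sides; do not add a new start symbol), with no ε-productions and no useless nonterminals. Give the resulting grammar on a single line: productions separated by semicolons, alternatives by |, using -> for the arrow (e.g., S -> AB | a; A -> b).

S -> AB | CA | UA; A -> d; B -> j; C -> e; D -> US; U -> e | AA | CD

No ε-productions.
No unit productions to eliminate.
TERM: introduce A -> d, C -> e, B -> j and substitute in every rule of length ≥2.
BIN: U -> CUS becomes U -> CD, D -> US.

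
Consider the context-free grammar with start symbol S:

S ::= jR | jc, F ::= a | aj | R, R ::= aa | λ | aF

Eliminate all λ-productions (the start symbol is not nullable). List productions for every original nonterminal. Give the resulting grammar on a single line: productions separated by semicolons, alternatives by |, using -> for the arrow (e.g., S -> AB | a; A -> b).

S -> j | jR | jc; F -> R | a | aj; R -> a | aF | aa

Nullable set: {F, R}.
S -> jR: R nullable, giving j | jR.
F -> R: R nullable, giving R.
Drop R -> λ.
R -> aF: F nullable, giving a | aF.
Unchanged (no nullable symbols): S -> jc; F -> a; F -> aj; R -> aa.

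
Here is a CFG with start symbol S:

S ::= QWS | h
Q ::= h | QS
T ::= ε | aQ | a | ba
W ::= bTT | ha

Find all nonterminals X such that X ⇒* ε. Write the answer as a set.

Directly nullable (have an ε-rule): {T}.
Not nullable: Q, S, W — each has a terminal in every rule's right-hand side or depends on a non-nullable symbol.

{T}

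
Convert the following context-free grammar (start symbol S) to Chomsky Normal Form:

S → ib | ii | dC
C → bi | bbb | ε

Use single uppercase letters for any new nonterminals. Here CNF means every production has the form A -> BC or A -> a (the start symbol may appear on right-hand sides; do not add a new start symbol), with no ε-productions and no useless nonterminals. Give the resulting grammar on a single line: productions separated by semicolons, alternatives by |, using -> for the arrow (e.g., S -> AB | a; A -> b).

S -> d | BA | BB | DC; A -> b; B -> i; C -> AB | AE; D -> d; E -> AA

Nullable: {C}; after ε-elimination: S -> d | dC | ib | ii; C -> bi | bbb.
No unit productions to eliminate.
TERM: introduce A -> b, D -> d, B -> i and substitute in every rule of length ≥2.
BIN: C -> AAA becomes C -> AE, E -> AA.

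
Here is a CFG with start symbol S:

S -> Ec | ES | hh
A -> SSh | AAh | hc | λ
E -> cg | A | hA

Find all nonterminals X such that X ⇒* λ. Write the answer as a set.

{A, E}

Directly nullable (have an ε-rule): {A}.
E is nullable via E -> A (every symbol on the right is already known nullable).
Not nullable: S — each has a terminal in every rule's right-hand side or depends on a non-nullable symbol.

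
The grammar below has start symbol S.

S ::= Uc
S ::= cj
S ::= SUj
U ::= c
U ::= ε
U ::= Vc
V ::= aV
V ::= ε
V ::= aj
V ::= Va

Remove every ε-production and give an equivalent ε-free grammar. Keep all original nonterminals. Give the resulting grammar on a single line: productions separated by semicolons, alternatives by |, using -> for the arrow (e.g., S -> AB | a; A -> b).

S -> c | Sj | Uc | cj | SUj; U -> c | Vc; V -> a | Va | aV | aj

Nullable set: {U, V}.
S -> SUj: U nullable, giving SUj | Sj.
S -> Uc: U nullable, giving Uc | c.
Drop U -> ε.
U -> Vc: V nullable, giving Vc | c.
Drop V -> ε.
V -> Va: V nullable, giving Va | a.
V -> aV: V nullable, giving a | aV.
Unchanged (no nullable symbols): S -> cj; U -> c; V -> aj.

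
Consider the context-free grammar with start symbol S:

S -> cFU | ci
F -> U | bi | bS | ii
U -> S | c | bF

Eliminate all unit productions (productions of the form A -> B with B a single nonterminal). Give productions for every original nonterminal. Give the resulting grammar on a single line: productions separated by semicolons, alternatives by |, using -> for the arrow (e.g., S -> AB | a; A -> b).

S -> ci | cFU; F -> c | bF | bS | bi | ci | ii | cFU; U -> c | bF | ci | cFU

Unit productions: F->U, U->S.
Unit pairs (A ⇒* B via units): (F,S), (F,U), (U,S).
S: inherits non-unit rules of {S} → cFU | ci.
F: inherits non-unit rules of {F, S, U} → bF | bS | bi | c | cFU | ci | ii.
U: inherits non-unit rules of {S, U} → bF | c | cFU | ci.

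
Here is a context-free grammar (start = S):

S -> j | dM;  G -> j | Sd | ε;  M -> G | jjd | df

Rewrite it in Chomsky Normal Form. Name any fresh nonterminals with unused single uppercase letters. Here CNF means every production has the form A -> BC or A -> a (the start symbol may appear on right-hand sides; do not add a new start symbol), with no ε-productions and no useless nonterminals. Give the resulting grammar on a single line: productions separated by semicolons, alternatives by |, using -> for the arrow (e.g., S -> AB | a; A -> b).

Nullable: {G, M}; after ε-elimination: S -> d | j | dM; G -> j | Sd; M -> G | df | jjd.
After unit-elimination: S -> d | j | dM; G -> j | Sd; M -> j | Sd | df | jjd.
TERM: introduce A -> d, B -> f, C -> j and substitute in every rule of length ≥2.
BIN: M -> CCA becomes M -> CD, D -> CA.
Drop unreachable/unproductive: G.

S -> d | j | AM; A -> d; B -> f; C -> j; D -> CA; M -> j | AB | CD | SA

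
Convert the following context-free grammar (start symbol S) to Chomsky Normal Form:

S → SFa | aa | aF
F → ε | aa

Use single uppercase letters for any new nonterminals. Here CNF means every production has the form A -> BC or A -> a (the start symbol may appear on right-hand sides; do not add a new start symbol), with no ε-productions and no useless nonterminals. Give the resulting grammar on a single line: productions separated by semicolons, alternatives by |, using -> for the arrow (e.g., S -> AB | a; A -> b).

Nullable: {F}; after ε-elimination: S -> a | Sa | aF | aa | SFa; F -> aa.
No unit productions to eliminate.
TERM: introduce A -> a and substitute in every rule of length ≥2.
BIN: S -> SFA becomes S -> SB, B -> FA.

S -> a | AA | AF | SA | SB; A -> a; B -> FA; F -> AA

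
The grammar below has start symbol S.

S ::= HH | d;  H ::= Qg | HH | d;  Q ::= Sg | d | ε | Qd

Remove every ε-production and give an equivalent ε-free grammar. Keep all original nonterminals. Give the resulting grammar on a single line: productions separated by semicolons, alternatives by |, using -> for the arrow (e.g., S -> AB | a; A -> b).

S -> d | HH; H -> d | g | HH | Qg; Q -> d | Qd | Sg

Nullable set: {Q}.
H -> Qg: Q nullable, giving Qg | g.
Drop Q -> ε.
Q -> Qd: Q nullable, giving Qd | d.
Unchanged (no nullable symbols): S -> HH; S -> d; H -> HH; H -> d; Q -> Sg; Q -> d.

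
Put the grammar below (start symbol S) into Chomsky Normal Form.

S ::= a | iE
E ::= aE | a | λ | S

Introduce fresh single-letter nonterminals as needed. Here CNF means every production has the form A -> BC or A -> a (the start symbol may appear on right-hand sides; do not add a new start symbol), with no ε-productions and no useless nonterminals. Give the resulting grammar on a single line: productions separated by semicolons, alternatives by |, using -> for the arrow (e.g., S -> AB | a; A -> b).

S -> a | i | BE; A -> a; B -> i; E -> a | i | AE | BE

Nullable: {E}; after ε-elimination: S -> a | i | iE; E -> S | a | aE.
After unit-elimination: S -> a | i | iE; E -> a | i | aE | iE.
TERM: introduce A -> a, B -> i and substitute in every rule of length ≥2.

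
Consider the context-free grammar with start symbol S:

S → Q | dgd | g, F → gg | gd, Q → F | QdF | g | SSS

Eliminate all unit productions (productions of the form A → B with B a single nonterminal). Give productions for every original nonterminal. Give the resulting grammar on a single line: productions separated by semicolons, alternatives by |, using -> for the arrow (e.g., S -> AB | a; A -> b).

Unit productions: Q->F, S->Q.
Unit pairs (A ⇒* B via units): (Q,F), (S,F), (S,Q).
S: inherits non-unit rules of {F, Q, S} → QdF | SSS | dgd | g | gd | gg.
F: inherits non-unit rules of {F} → gd | gg.
Q: inherits non-unit rules of {F, Q} → QdF | SSS | g | gd | gg.

S -> g | gd | gg | QdF | SSS | dgd; F -> gd | gg; Q -> g | gd | gg | QdF | SSS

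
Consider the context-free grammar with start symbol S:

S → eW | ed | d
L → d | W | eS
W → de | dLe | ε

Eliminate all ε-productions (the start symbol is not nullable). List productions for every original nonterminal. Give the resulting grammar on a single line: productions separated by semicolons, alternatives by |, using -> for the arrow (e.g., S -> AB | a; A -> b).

Nullable set: {L, W}.
S -> eW: W nullable, giving e | eW.
L -> W: W nullable, giving W.
Drop W -> ε.
W -> dLe: L nullable, giving dLe | de.
Unchanged (no nullable symbols): S -> d; S -> ed; L -> d; L -> eS; W -> de.

S -> d | e | eW | ed; L -> W | d | eS; W -> de | dLe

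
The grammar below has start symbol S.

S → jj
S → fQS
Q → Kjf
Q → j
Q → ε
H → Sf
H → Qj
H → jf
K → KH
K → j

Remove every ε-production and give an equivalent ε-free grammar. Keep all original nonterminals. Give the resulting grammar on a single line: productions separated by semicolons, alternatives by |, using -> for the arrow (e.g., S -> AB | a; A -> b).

S -> fS | jj | fQS; H -> j | Qj | Sf | jf; K -> j | KH; Q -> j | Kjf

Nullable set: {Q}.
S -> fQS: Q nullable, giving fQS | fS.
H -> Qj: Q nullable, giving Qj | j.
Drop Q -> ε.
Unchanged (no nullable symbols): S -> jj; H -> Sf; H -> jf; K -> KH; K -> j; Q -> Kjf; Q -> j.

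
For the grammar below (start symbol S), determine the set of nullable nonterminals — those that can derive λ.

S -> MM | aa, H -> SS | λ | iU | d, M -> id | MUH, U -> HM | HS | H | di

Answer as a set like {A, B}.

Directly nullable (have an ε-rule): {H}.
U is nullable via U -> H (every symbol on the right is already known nullable).
Not nullable: M, S — each has a terminal in every rule's right-hand side or depends on a non-nullable symbol.

{H, U}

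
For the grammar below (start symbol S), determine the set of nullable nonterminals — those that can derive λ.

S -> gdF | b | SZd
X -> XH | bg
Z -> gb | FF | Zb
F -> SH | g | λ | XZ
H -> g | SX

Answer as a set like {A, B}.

Directly nullable (have an ε-rule): {F}.
Z is nullable via Z -> FF (every symbol on the right is already known nullable).
Not nullable: H, S, X — each has a terminal in every rule's right-hand side or depends on a non-nullable symbol.

{F, Z}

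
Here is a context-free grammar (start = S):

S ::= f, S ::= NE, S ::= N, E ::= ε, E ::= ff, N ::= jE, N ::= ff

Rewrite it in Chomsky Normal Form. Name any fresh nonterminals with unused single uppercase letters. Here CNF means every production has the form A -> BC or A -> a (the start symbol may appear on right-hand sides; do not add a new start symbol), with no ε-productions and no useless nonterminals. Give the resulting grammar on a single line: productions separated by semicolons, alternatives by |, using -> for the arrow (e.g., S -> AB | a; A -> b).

Nullable: {E}; after ε-elimination: S -> N | f | NE; E -> ff; N -> j | ff | jE.
After unit-elimination: S -> f | j | NE | ff | jE; E -> ff; N -> j | ff | jE.
TERM: introduce A -> f, B -> j and substitute in every rule of length ≥2.

S -> f | j | AA | BE | NE; A -> f; B -> j; E -> AA; N -> j | AA | BE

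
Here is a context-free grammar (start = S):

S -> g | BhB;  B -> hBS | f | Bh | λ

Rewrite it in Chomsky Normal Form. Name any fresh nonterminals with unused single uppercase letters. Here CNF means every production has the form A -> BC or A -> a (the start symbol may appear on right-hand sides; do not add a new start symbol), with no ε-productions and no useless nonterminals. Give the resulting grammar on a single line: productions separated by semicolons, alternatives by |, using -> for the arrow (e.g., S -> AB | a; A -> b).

S -> g | h | AB | BA | BD; A -> h; B -> f | h | AC | AS | BA; C -> BS; D -> AB

Nullable: {B}; after ε-elimination: S -> g | h | Bh | hB | BhB; B -> f | h | Bh | hS | hBS.
No unit productions to eliminate.
TERM: introduce A -> h and substitute in every rule of length ≥2.
BIN: B -> ABS becomes B -> AC, C -> BS; S -> BAB becomes S -> BD, D -> AB.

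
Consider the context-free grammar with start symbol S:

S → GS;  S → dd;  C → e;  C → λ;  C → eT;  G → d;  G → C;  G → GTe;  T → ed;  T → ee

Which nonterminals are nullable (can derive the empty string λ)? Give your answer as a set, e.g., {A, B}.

Directly nullable (have an ε-rule): {C}.
G is nullable via G -> C (every symbol on the right is already known nullable).
Not nullable: S, T — each has a terminal in every rule's right-hand side or depends on a non-nullable symbol.

{C, G}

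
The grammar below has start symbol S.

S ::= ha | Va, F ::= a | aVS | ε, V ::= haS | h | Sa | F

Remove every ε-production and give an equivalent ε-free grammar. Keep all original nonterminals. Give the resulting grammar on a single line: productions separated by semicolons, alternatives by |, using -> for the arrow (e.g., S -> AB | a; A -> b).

Nullable set: {F, V}.
S -> Va: V nullable, giving Va | a.
Drop F -> ε.
F -> aVS: V nullable, giving aS | aVS.
V -> F: F nullable, giving F.
Unchanged (no nullable symbols): S -> ha; F -> a; V -> Sa; V -> h; V -> haS.

S -> a | Va | ha; F -> a | aS | aVS; V -> F | h | Sa | haS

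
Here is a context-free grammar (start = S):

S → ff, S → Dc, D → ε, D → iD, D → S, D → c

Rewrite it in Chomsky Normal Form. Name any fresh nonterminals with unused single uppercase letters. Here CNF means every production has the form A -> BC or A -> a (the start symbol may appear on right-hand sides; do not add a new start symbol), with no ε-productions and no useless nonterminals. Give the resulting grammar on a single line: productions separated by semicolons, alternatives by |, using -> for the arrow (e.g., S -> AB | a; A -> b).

S -> c | BB | DA; A -> c; B -> f; C -> i; D -> c | i | BB | CD | DA

Nullable: {D}; after ε-elimination: S -> c | Dc | ff; D -> S | c | i | iD.
After unit-elimination: S -> c | Dc | ff; D -> c | i | Dc | ff | iD.
TERM: introduce A -> c, B -> f, C -> i and substitute in every rule of length ≥2.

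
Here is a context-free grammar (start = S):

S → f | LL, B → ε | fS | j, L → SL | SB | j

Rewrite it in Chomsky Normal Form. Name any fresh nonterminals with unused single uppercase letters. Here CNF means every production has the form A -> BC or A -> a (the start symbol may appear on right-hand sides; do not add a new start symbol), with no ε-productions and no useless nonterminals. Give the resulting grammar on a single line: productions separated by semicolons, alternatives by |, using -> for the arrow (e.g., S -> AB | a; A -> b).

Nullable: {B}; after ε-elimination: S -> f | LL; B -> j | fS; L -> S | j | SB | SL.
After unit-elimination: S -> f | LL; B -> j | fS; L -> f | j | LL | SB | SL.
TERM: introduce A -> f and substitute in every rule of length ≥2.

S -> f | LL; A -> f; B -> j | AS; L -> f | j | LL | SB | SL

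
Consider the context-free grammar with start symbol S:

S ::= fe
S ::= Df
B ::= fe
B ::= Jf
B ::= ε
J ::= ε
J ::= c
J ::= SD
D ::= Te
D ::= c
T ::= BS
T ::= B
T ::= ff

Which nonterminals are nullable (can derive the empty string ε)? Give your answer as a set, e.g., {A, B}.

{B, J, T}

Directly nullable (have an ε-rule): {B, J}.
T is nullable via T -> B (every symbol on the right is already known nullable).
Not nullable: D, S — each has a terminal in every rule's right-hand side or depends on a non-nullable symbol.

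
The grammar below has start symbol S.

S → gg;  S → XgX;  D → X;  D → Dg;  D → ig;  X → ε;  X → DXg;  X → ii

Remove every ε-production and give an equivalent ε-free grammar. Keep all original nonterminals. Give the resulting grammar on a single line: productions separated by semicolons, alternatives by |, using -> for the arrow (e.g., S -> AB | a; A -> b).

S -> g | Xg | gX | gg | XgX; D -> X | g | Dg | ig; X -> g | Dg | Xg | ii | DXg

Nullable set: {D, X}.
S -> XgX: X, X nullable, giving Xg | XgX | g | gX.
D -> Dg: D nullable, giving Dg | g.
D -> X: X nullable, giving X.
Drop X -> ε.
X -> DXg: D, X nullable, giving DXg | Dg | Xg | g.
Unchanged (no nullable symbols): S -> gg; D -> ig; X -> ii.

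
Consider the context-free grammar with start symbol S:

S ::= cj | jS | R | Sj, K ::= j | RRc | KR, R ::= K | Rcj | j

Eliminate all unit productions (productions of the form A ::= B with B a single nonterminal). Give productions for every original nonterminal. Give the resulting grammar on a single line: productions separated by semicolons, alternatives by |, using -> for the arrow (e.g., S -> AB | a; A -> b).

Unit productions: R->K, S->R.
Unit pairs (A ⇒* B via units): (R,K), (S,K), (S,R).
S: inherits non-unit rules of {K, R, S} → KR | RRc | Rcj | Sj | cj | j | jS.
K: inherits non-unit rules of {K} → KR | RRc | j.
R: inherits non-unit rules of {K, R} → KR | RRc | Rcj | j.

S -> j | KR | Sj | cj | jS | RRc | Rcj; K -> j | KR | RRc; R -> j | KR | RRc | Rcj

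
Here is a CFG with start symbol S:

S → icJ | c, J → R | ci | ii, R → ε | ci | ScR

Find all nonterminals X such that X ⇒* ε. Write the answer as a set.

{J, R}

Directly nullable (have an ε-rule): {R}.
J is nullable via J -> R (every symbol on the right is already known nullable).
Not nullable: S — each has a terminal in every rule's right-hand side or depends on a non-nullable symbol.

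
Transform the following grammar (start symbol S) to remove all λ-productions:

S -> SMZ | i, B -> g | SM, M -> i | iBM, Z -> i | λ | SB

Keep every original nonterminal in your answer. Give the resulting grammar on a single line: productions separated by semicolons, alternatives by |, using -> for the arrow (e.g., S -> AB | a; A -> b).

Nullable set: {Z}.
S -> SMZ: Z nullable, giving SM | SMZ.
Drop Z -> λ.
Unchanged (no nullable symbols): S -> i; B -> SM; B -> g; M -> i; M -> iBM; Z -> SB; Z -> i.

S -> i | SM | SMZ; B -> g | SM; M -> i | iBM; Z -> i | SB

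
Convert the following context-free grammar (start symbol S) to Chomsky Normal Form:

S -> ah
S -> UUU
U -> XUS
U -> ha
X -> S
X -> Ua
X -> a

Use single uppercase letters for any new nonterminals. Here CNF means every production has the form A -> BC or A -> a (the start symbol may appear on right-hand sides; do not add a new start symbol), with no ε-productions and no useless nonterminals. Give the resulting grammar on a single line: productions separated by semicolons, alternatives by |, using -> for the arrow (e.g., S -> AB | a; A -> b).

S -> AB | UC; A -> a; B -> h; C -> UU; D -> US; E -> UU; U -> BA | XD; X -> a | AB | UA | UE

No ε-productions.
After unit-elimination: S -> ah | UUU; U -> ha | XUS; X -> a | Ua | ah | UUU.
TERM: introduce A -> a, B -> h and substitute in every rule of length ≥2.
BIN: S -> UUU becomes S -> UC, C -> UU; U -> XUS becomes U -> XD, D -> US; X -> UUU becomes X -> UE, E -> UU.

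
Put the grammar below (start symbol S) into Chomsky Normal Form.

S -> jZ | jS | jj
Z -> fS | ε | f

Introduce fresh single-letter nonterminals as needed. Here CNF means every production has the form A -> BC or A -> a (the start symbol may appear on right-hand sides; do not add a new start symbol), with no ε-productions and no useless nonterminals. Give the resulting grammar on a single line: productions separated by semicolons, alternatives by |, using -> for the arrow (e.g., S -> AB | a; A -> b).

Nullable: {Z}; after ε-elimination: S -> j | jS | jZ | jj; Z -> f | fS.
No unit productions to eliminate.
TERM: introduce B -> f, A -> j and substitute in every rule of length ≥2.

S -> j | AA | AS | AZ; A -> j; B -> f; Z -> f | BS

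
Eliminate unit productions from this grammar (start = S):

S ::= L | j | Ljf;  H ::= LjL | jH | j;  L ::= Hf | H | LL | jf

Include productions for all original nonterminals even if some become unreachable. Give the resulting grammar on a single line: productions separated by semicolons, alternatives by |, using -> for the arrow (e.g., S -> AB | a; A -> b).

Unit productions: L->H, S->L.
Unit pairs (A ⇒* B via units): (L,H), (S,H), (S,L).
S: inherits non-unit rules of {H, L, S} → Hf | LL | LjL | Ljf | j | jH | jf.
H: inherits non-unit rules of {H} → LjL | j | jH.
L: inherits non-unit rules of {H, L} → Hf | LL | LjL | j | jH | jf.

S -> j | Hf | LL | jH | jf | LjL | Ljf; H -> j | jH | LjL; L -> j | Hf | LL | jH | jf | LjL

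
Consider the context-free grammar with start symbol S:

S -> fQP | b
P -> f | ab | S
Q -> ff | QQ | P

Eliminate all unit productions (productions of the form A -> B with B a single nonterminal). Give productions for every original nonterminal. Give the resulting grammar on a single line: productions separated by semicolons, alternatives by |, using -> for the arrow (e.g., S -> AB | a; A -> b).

S -> b | fQP; P -> b | f | ab | fQP; Q -> b | f | QQ | ab | ff | fQP

Unit productions: P->S, Q->P.
Unit pairs (A ⇒* B via units): (P,S), (Q,P), (Q,S).
S: inherits non-unit rules of {S} → b | fQP.
P: inherits non-unit rules of {P, S} → ab | b | f | fQP.
Q: inherits non-unit rules of {P, Q, S} → QQ | ab | b | f | fQP | ff.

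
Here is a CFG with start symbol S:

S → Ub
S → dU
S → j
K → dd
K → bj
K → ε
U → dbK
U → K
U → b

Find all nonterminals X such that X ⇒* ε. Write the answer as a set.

{K, U}

Directly nullable (have an ε-rule): {K}.
U is nullable via U -> K (every symbol on the right is already known nullable).
Not nullable: S — each has a terminal in every rule's right-hand side or depends on a non-nullable symbol.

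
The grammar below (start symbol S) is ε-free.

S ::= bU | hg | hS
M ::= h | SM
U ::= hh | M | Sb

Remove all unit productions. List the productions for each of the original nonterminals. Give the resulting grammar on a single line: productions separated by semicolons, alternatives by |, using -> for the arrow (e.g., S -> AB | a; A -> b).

Unit productions: U->M.
Unit pairs (A ⇒* B via units): (U,M).
S: inherits non-unit rules of {S} → bU | hS | hg.
M: inherits non-unit rules of {M} → SM | h.
U: inherits non-unit rules of {M, U} → SM | Sb | h | hh.

S -> bU | hS | hg; M -> h | SM; U -> h | SM | Sb | hh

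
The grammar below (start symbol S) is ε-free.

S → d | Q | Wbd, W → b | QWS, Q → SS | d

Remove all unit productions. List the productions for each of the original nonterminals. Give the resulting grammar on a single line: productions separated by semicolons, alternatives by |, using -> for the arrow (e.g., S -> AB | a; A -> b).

Unit productions: S->Q.
Unit pairs (A ⇒* B via units): (S,Q).
S: inherits non-unit rules of {Q, S} → SS | Wbd | d.
Q: inherits non-unit rules of {Q} → SS | d.
W: inherits non-unit rules of {W} → QWS | b.

S -> d | SS | Wbd; Q -> d | SS; W -> b | QWS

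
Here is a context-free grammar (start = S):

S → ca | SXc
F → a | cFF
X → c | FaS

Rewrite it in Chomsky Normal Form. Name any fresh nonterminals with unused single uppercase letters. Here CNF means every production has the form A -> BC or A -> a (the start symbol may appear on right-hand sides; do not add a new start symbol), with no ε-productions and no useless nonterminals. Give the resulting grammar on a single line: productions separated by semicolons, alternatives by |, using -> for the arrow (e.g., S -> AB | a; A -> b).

S -> AB | SD; A -> c; B -> a; C -> FF; D -> XA; E -> BS; F -> a | AC; X -> c | FE

No ε-productions.
No unit productions to eliminate.
TERM: introduce B -> a, A -> c and substitute in every rule of length ≥2.
BIN: F -> AFF becomes F -> AC, C -> FF; S -> SXA becomes S -> SD, D -> XA; X -> FBS becomes X -> FE, E -> BS.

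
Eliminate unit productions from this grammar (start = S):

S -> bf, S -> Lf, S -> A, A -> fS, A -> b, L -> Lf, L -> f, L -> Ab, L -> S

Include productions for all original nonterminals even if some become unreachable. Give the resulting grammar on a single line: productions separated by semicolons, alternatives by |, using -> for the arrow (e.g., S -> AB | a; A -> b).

S -> b | Lf | bf | fS; A -> b | fS; L -> b | f | Ab | Lf | bf | fS

Unit productions: L->S, S->A.
Unit pairs (A ⇒* B via units): (L,A), (L,S), (S,A).
S: inherits non-unit rules of {A, S} → Lf | b | bf | fS.
A: inherits non-unit rules of {A} → b | fS.
L: inherits non-unit rules of {A, L, S} → Ab | Lf | b | bf | f | fS.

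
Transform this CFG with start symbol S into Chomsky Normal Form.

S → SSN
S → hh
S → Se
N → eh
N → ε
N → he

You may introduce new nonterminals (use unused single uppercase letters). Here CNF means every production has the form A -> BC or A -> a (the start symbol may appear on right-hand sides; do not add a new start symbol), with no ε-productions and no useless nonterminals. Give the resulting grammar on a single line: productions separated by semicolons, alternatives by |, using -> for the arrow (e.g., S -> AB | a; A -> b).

S -> BB | SA | SC | SS; A -> e; B -> h; C -> SN; N -> AB | BA

Nullable: {N}; after ε-elimination: S -> SS | Se | hh | SSN; N -> eh | he.
No unit productions to eliminate.
TERM: introduce A -> e, B -> h and substitute in every rule of length ≥2.
BIN: S -> SSN becomes S -> SC, C -> SN.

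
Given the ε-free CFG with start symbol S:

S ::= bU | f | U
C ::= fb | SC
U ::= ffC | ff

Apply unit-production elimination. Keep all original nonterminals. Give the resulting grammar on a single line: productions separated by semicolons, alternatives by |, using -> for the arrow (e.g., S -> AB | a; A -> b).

Unit productions: S->U.
Unit pairs (A ⇒* B via units): (S,U).
S: inherits non-unit rules of {S, U} → bU | f | ff | ffC.
C: inherits non-unit rules of {C} → SC | fb.
U: inherits non-unit rules of {U} → ff | ffC.

S -> f | bU | ff | ffC; C -> SC | fb; U -> ff | ffC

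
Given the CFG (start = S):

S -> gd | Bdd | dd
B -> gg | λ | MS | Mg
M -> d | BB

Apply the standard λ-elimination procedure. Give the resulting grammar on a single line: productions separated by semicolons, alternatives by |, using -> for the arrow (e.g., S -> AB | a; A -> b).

S -> dd | gd | Bdd; B -> S | g | MS | Mg | gg; M -> B | d | BB

Nullable set: {B, M}.
S -> Bdd: B nullable, giving Bdd | dd.
Drop B -> λ.
B -> MS: M nullable, giving MS | S.
B -> Mg: M nullable, giving Mg | g.
M -> BB: B, B nullable, giving B | BB.
Unchanged (no nullable symbols): S -> dd; S -> gd; B -> gg; M -> d.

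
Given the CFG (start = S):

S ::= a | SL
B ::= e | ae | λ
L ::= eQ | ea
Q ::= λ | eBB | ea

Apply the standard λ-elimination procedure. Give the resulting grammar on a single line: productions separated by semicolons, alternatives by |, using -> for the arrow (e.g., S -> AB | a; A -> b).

Nullable set: {B, Q}.
Drop B -> λ.
L -> eQ: Q nullable, giving e | eQ.
Drop Q -> λ.
Q -> eBB: B, B nullable, giving e | eB | eBB.
Unchanged (no nullable symbols): S -> SL; S -> a; B -> ae; B -> e; L -> ea; Q -> ea.

S -> a | SL; B -> e | ae; L -> e | eQ | ea; Q -> e | eB | ea | eBB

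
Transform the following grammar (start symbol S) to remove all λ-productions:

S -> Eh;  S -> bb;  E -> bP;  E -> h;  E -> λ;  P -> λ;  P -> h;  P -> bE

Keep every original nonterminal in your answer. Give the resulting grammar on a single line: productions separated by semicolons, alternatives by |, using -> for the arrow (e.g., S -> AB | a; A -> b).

S -> h | Eh | bb; E -> b | h | bP; P -> b | h | bE

Nullable set: {E, P}.
S -> Eh: E nullable, giving Eh | h.
Drop E -> λ.
E -> bP: P nullable, giving b | bP.
Drop P -> λ.
P -> bE: E nullable, giving b | bE.
Unchanged (no nullable symbols): S -> bb; E -> h; P -> h.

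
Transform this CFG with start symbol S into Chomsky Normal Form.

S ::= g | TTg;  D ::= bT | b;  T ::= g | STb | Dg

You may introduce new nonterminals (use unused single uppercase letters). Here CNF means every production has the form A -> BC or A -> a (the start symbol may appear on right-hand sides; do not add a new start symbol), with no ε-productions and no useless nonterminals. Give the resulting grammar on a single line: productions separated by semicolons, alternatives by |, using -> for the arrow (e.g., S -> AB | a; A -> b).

No ε-productions.
No unit productions to eliminate.
TERM: introduce A -> b, B -> g and substitute in every rule of length ≥2.
BIN: S -> TTB becomes S -> TC, C -> TB; T -> STA becomes T -> SE, E -> TA.

S -> g | TC; A -> b; B -> g; C -> TB; D -> b | AT; E -> TA; T -> g | DB | SE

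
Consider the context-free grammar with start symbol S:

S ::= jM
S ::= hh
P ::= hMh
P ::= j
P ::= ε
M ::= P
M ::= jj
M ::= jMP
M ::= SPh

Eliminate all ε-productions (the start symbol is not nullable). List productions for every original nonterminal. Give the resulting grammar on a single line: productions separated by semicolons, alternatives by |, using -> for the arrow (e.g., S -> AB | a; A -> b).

Nullable set: {M, P}.
S -> jM: M nullable, giving j | jM.
M -> P: P nullable, giving P.
M -> SPh: P nullable, giving SPh | Sh.
M -> jMP: M, P nullable, giving j | jM | jMP | jP.
Drop P -> ε.
P -> hMh: M nullable, giving hMh | hh.
Unchanged (no nullable symbols): S -> hh; M -> jj; P -> j.

S -> j | hh | jM; M -> P | j | Sh | jM | jP | jj | SPh | jMP; P -> j | hh | hMh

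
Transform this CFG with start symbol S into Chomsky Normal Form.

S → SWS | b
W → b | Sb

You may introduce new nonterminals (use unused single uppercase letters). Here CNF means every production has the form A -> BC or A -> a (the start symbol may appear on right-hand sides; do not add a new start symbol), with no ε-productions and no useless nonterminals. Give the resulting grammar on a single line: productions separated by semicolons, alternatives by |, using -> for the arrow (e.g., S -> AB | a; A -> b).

No ε-productions.
No unit productions to eliminate.
TERM: introduce A -> b and substitute in every rule of length ≥2.
BIN: S -> SWS becomes S -> SB, B -> WS.

S -> b | SB; A -> b; B -> WS; W -> b | SA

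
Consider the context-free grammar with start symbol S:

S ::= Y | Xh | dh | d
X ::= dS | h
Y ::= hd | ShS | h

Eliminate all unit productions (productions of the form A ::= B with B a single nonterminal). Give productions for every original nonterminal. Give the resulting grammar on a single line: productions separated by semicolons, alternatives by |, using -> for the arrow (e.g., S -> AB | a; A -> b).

Unit productions: S->Y.
Unit pairs (A ⇒* B via units): (S,Y).
S: inherits non-unit rules of {S, Y} → ShS | Xh | d | dh | h | hd.
X: inherits non-unit rules of {X} → dS | h.
Y: inherits non-unit rules of {Y} → ShS | h | hd.

S -> d | h | Xh | dh | hd | ShS; X -> h | dS; Y -> h | hd | ShS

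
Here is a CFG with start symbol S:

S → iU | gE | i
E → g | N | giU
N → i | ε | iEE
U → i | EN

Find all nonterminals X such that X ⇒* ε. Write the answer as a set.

Directly nullable (have an ε-rule): {N}.
E is nullable via E -> N (every symbol on the right is already known nullable).
U is nullable via U -> EN (every symbol on the right is already known nullable).
Not nullable: S — each has a terminal in every rule's right-hand side or depends on a non-nullable symbol.

{E, N, U}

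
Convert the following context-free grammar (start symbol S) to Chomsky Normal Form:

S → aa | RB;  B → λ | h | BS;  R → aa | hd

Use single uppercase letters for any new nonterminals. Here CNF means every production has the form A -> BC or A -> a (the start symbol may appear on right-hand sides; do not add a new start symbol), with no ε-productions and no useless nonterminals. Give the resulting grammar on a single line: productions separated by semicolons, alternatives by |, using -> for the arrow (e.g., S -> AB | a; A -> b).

Nullable: {B}; after ε-elimination: S -> R | RB | aa; B -> S | h | BS; R -> aa | hd.
After unit-elimination: S -> RB | aa | hd; B -> h | BS | RB | aa | hd; R -> aa | hd.
TERM: introduce A -> a, D -> d, C -> h and substitute in every rule of length ≥2.

S -> AA | CD | RB; A -> a; B -> h | AA | BS | CD | RB; C -> h; D -> d; R -> AA | CD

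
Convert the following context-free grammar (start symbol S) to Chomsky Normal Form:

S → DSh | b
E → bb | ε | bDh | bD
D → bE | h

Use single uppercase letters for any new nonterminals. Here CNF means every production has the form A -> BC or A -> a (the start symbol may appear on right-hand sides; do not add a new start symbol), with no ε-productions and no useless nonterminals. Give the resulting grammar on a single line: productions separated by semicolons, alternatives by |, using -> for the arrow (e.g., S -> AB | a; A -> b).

S -> b | DF; A -> b; B -> h; C -> DB; D -> b | h | AE; E -> AA | AC | AD; F -> SB

Nullable: {E}; after ε-elimination: S -> b | DSh; D -> b | h | bE; E -> bD | bb | bDh.
No unit productions to eliminate.
TERM: introduce A -> b, B -> h and substitute in every rule of length ≥2.
BIN: E -> ADB becomes E -> AC, C -> DB; S -> DSB becomes S -> DF, F -> SB.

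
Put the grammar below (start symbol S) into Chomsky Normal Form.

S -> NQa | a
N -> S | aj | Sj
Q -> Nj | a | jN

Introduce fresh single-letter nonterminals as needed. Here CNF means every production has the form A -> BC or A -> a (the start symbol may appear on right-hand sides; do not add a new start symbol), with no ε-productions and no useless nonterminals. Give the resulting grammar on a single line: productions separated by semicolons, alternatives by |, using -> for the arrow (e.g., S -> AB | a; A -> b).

No ε-productions.
After unit-elimination: S -> a | NQa; N -> a | Sj | aj | NQa; Q -> a | Nj | jN.
TERM: introduce A -> a, B -> j and substitute in every rule of length ≥2.
BIN: N -> NQA becomes N -> NC, C -> QA; S -> NQA becomes S -> ND, D -> QA.

S -> a | ND; A -> a; B -> j; C -> QA; D -> QA; N -> a | AB | NC | SB; Q -> a | BN | NB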